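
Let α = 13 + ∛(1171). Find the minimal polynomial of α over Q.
m_α(x) = x^3 - 39x^2 + 507x - 3368

Set β = α - 13 = ∛(1171), so β^3 = 1171. Then (α - 13)^3 - 1171 = 0, i.e. α is a root of g(x) = (x - 13)^3 - 1171 = x^3 - 39x^2 + 507x - 3368. Since g(x) = h(x - 13) where h(x) = x^3 - 1171, and h is irreducible over Q (because 1171 is not a perfect cube, so h has no rational root, and a monic cubic with no rational root is irreducible), g is also irreducible (irreducibility is preserved under the substitution x → x - 13). Hence m_α(x) = x^3 - 39x^2 + 507x - 3368.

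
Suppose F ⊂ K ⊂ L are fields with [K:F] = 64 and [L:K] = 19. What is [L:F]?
[L:F] = 1216

The tower law says that for any tower of field extensions F ⊂ K ⊂ L with finite degrees, [L:F] = [L:K] · [K:F]. Here this gives [L:F] = 19 · 64 = 1216.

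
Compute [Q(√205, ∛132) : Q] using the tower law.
[Q(√205, ∛132) : Q] = 6

Let L = Q(√205, ∛132). Since Q(√205) ⊂ L and [Q(√205):Q] = 2, the tower law gives 2 | [L:Q]. Likewise Q(∛132) ⊂ L with [Q(∛132):Q] = 3 (because 132 is not a perfect cube), so 3 | [L:Q]. As gcd(2,3) = 1, [L:Q] is divisible by 6. Conversely L is generated over Q by √205 and ∛132, so [L:Q] ≤ 2·3 = 6. Therefore [Q(√205, ∛132) : Q] = 6.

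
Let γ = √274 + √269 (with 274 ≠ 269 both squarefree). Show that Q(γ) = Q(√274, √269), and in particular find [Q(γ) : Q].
[Q(γ) : Q] = 4 (equivalently, Q(γ) = Q(√274, √269))

Obviously Q(γ) ⊆ Q(√274, √269), and [Q(√274, √269):Q] = 4 (since 274, 269 are distinct squarefree integers > 1 with 73706 not a perfect square). To show equality we compute the minimal polynomial of γ. From γ = √274 + √269: γ^2 = 274 + 2√(73706) + 269 = 543 + 2√(73706), so γ^2 - 543 = 2√(73706); squaring, (γ^2 - 543)^2 = 4·73706, i.e. γ^4 - 1086γ^2 + 294849 - 294824 = 0, i.e. γ^4 - 1086γ^2 + 25 = 0. So γ is a root of x^4 - 1086x^2 + 25. This polynomial is irreducible over Q: it has no rational root (each ±√274 ± √269 is irrational), and any factorization into two quadratics over Q would force √(73706) ∈ Q (pairing opposite roots) or √274, √269 ∈ Q (other pairings), all impossible. Hence [Q(γ):Q] = 4 = [Q(√274, √269):Q], so Q(γ) = Q(√274, √269).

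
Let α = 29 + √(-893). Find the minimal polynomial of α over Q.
m_α(x) = x^2 - 58x + 1734

From α - 29 = √(-893), squaring gives (α - 29)^2 = -893, i.e. α^2 - 58α + 841 = -893, so α^2 - 58α + 1734 = 0. The discriminant of x^2 - 58x + 1734 is (-58)^2 - 4·(1734) = 3364 - 6936 = -3572, and 4·(-893) is not a perfect square in Q since -893 is squarefree and ≠ 1. Hence x^2 - 58x + 1734 is irreducible over Q and is the minimal polynomial of α.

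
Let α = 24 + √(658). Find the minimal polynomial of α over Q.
m_α(x) = x^2 - 48x - 82

From α - 24 = √(658), squaring gives (α - 24)^2 = 658, i.e. α^2 - 48α + 576 = 658, so α^2 - 48α - 82 = 0. The discriminant of x^2 - 48x - 82 is (-48)^2 - 4·(-82) = 2304 + 328 = 2632, and 4·(658) is not a perfect square in Q since 658 is squarefree and ≠ 1. Hence x^2 - 48x - 82 is irreducible over Q and is the minimal polynomial of α.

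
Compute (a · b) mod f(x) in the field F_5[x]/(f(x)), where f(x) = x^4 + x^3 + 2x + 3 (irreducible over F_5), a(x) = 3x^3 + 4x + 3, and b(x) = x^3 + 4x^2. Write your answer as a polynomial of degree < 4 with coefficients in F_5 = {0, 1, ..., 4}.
a · b ≡ 3x^3 + 3x (mod f(x))

Multiply in F_5[x]: a(x)·b(x) = (3x^3 + 4x + 3)·(x^3 + 4x^2) = 3x^6 + 2x^5 + 4x^4 + 4x^3 + 2x^2. This has degree ≥ 4, so divide by f(x) over F_5: 3x^6 + 2x^5 + 4x^4 + 4x^3 + 2x^2 = (3x^2 + 4x)·(x^4 + x^3 + 2x + 3) + (3x^3 + 3x). Hence a·b ≡ 3x^3 + 3x (mod f). (F_5[x]/(f) is a field with 5^4 = 625 elements since f is irreducible of degree 4.)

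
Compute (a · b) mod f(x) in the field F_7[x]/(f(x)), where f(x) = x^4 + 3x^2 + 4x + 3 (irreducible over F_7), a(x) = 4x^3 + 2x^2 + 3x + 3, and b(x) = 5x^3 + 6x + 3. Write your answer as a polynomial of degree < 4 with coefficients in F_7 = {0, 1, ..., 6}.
a · b ≡ 6x^3 + x^2 + 4x + 2 (mod f(x))

Multiply in F_7[x]: a(x)·b(x) = (4x^3 + 2x^2 + 3x + 3)·(5x^3 + 6x + 3) = 6x^6 + 3x^5 + 4x^4 + 4x^3 + 3x^2 + 6x + 2. This has degree ≥ 4, so divide by f(x) over F_7: 6x^6 + 3x^5 + 4x^4 + 4x^3 + 3x^2 + 6x + 2 = (6x^2 + 3x)·(x^4 + 3x^2 + 4x + 3) + (6x^3 + x^2 + 4x + 2). Hence a·b ≡ 6x^3 + x^2 + 4x + 2 (mod f). (F_7[x]/(f) is a field with 7^4 = 2401 elements since f is irreducible of degree 4.)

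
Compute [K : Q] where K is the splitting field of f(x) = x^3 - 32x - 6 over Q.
[K : Q] = 6

By the rational root test, any rational root of the monic integer polynomial f(x) = x^3 - 32x - 6 must be an integer dividing the constant term -6, i.e. one of ±{1, 2, 3, 6}. Evaluating: f(1) = -37, f(-1) = 25, f(2) = -62, f(-2) = 50, f(3) = -75, f(-3) = 63, f(6) = 18, f(-6) = -30; none is 0, so f has no rational root and is therefore irreducible over Q (a cubic with no linear factor over a field is irreducible). For an irreducible cubic, the Galois group is A_3 or S_3 according as the discriminant disc(f) = -4a^3 - 27b^2 = -4·(-32)^3 - 27·(-6)^2 = 130100 is or is not a square in Q. Here disc(f) = 130100 is not a perfect square in Q, so the Galois group of f over Q is not contained in A_3 and must be all of S_3. The splitting field has degree |S_3| = 6 over Q, so [K : Q] = 6.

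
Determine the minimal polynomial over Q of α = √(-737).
m_α(x) = x^2 + 737

α satisfies α^2 + 737 = 0, so x^2 + 737 annihilates α. Since d = -737 is squarefree and ≠ 1, it is not a perfect square in Q, so x^2 + 737 has no rational root and is therefore irreducible over Q (a degree-2 polynomial over a field is irreducible iff it has no root). Hence m_α(x) = x^2 + 737.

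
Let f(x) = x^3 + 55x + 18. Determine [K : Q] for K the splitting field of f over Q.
[K : Q] = 6

By the rational root test, any rational root of the monic integer polynomial f(x) = x^3 + 55x + 18 must be an integer dividing the constant term 18, i.e. one of ±{1, 2, 3, 6, 9, 18}. Evaluating: f(1) = 74, f(-1) = -38, f(2) = 136, f(-2) = -100, f(3) = 210, f(-3) = -174, f(6) = 564, f(-6) = -528, f(9) = 1242, f(-9) = -1206, f(18) = 6840, f(-18) = -6804; none is 0, so f has no rational root and is therefore irreducible over Q (a cubic with no linear factor over a field is irreducible). For an irreducible cubic, the Galois group is A_3 or S_3 according as the discriminant disc(f) = -4a^3 - 27b^2 = -4·(55)^3 - 27·(18)^2 = -674248 is or is not a square in Q. Here disc(f) = -674248 is not a perfect square in Q, so the Galois group of f over Q is not contained in A_3 and must be all of S_3. The splitting field has degree |S_3| = 6 over Q, so [K : Q] = 6.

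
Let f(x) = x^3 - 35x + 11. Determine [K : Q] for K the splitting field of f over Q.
[K : Q] = 6

By the rational root test, any rational root of the monic integer polynomial f(x) = x^3 - 35x + 11 must be an integer dividing the constant term 11, i.e. one of ±{1, 11}. Evaluating: f(1) = -23, f(-1) = 45, f(11) = 957, f(-11) = -935; none is 0, so f has no rational root and is therefore irreducible over Q (a cubic with no linear factor over a field is irreducible). For an irreducible cubic, the Galois group is A_3 or S_3 according as the discriminant disc(f) = -4a^3 - 27b^2 = -4·(-35)^3 - 27·(11)^2 = 168233 is or is not a square in Q. Here disc(f) = 168233 is not a perfect square in Q, so the Galois group of f over Q is not contained in A_3 and must be all of S_3. The splitting field has degree |S_3| = 6 over Q, so [K : Q] = 6.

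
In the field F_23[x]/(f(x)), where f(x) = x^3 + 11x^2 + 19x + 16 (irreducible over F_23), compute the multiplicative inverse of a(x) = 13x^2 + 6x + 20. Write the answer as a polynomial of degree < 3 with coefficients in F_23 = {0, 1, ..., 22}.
a(x)^(-1) ≡ 8x^2 + 4x + 17 (mod f(x))

Since f is irreducible over F_23, F_23[x]/(f) is a field and a(x) ≠ 0 has an inverse. Apply the extended Euclidean algorithm to f(x) and a(x) in F_23[x]: f(x) = (16x + 20)·a(x) + (16x + 7);  a(x) = (8x + 17)·(16x + 7) + (16). The last nonzero remainder is the constant 16 = gcd(f, a) in F_23. Back-substituting through the division chain expresses 16 = s(x)·a(x) + t(x)·f(x) with s(x) ≡ 13x^2 + 18x + 19 (mod f), so (13x^2 + 18x + 19)·a(x) ≡ 16 (mod f). Multiplying by 16^(-1) ≡ 13 in F_23 gives a(x)^(-1) ≡ 13·(13x^2 + 18x + 19) ≡ 8x^2 + 4x + 17 (mod f). Check: (13x^2 + 6x + 20)·(8x^2 + 4x + 17) = 12x^4 + 8x^3 + 14x^2 + 21x + 18 ≡ 1 (mod x^3 + 11x^2 + 19x + 16).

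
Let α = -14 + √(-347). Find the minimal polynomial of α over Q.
m_α(x) = x^2 + 28x + 543

From α + 14 = √(-347), squaring gives (α + 14)^2 = -347, i.e. α^2 + 28α + 196 = -347, so α^2 + 28α + 543 = 0. The discriminant of x^2 + 28x + 543 is (28)^2 - 4·(543) = 784 - 2172 = -1388, and 4·(-347) is not a perfect square in Q since -347 is squarefree and ≠ 1. Hence x^2 + 28x + 543 is irreducible over Q and is the minimal polynomial of α.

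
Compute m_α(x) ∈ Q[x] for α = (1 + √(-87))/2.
m_α(x) = x^2 - x + 22

From 2α - 1 = √(-87), squaring gives (2α - 1)^2 = -87, i.e. 4α^2 - 4α + 1 = -87, so α^2 - α + (1 + 87)/4 = 0. Since -87 ≡ 1 (mod 4), (1 + 87)/4 = 22 ∈ Z. The polynomial x^2 - x + 22 has discriminant 1 - 4·(22) = -87, which is not a perfect square in Q (d = -87 is squarefree and ≠ 1), so x^2 - x + 22 is irreducible over Q. It is the minimal polynomial of α.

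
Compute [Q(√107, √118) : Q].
[Q(√107, √118) : Q] = 4

[Q(√107):Q] = 2 (min poly x^2 - 107, irreducible since 107 is squarefree > 1). For the top step, suppose √118 ∈ Q(√107), say √118 = c + d√107 with c, d ∈ Q. Squaring: 118 = c^2 + 107d^2 + 2cd√107. Since √107 ∉ Q this forces 2cd = 0. If d = 0 then √118 = c ∈ Q, contradicting 118 squarefree > 1. If c = 0 then 118 = 107d^2, so 107·118 = (107d)^2 is a perfect square in Q — but 107·118 = 12626 is not a perfect square (since 107 and 118 are distinct squarefree integers). Contradiction. Hence √118 ∉ Q(√107), so x^2 - 118 stays irreducible over Q(√107) and [Q(√107, √118) : Q(√107)] = 2. By the tower law, [Q(√107, √118) : Q] = 2 · 2 = 4.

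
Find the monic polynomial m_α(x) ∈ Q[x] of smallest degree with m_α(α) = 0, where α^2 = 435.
m_α(x) = x^2 - 435

α satisfies α^2 - 435 = 0, so x^2 - 435 annihilates α. Since d = 435 is squarefree and ≠ 1, it is not a perfect square in Q, so x^2 - 435 has no rational root and is therefore irreducible over Q (a degree-2 polynomial over a field is irreducible iff it has no root). Hence m_α(x) = x^2 - 435.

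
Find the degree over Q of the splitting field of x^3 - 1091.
[K : Q] = 6

The roots of x^3 - 1091 are ∛1091, ω∛1091, ω^2∛1091 where ω = e^(2πi/3) is a primitive cube root of unity, so K = Q(∛1091, ω). Now [Q(∛1091):Q] = 3 (since 1091 is not a perfect cube, x^3 - 1091 is irreducible) and [Q(ω):Q] = 2. Both 2 and 3 divide [K:Q], and [K:Q] ≤ 3·2 = 6, so [K:Q] = 6. (Equivalently: Q(∛1091) ⊂ R but ω ∉ R, so [K : Q(∛1091)] = 2.)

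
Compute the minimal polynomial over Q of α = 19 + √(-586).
m_α(x) = x^2 - 38x + 947

From α - 19 = √(-586), squaring gives (α - 19)^2 = -586, i.e. α^2 - 38α + 361 = -586, so α^2 - 38α + 947 = 0. The discriminant of x^2 - 38x + 947 is (-38)^2 - 4·(947) = 1444 - 3788 = -2344, and 4·(-586) is not a perfect square in Q since -586 is squarefree and ≠ 1. Hence x^2 - 38x + 947 is irreducible over Q and is the minimal polynomial of α.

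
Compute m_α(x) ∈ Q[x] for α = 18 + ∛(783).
m_α(x) = x^3 - 54x^2 + 972x - 6615

Set β = α - 18 = ∛(783), so β^3 = 783. Then (α - 18)^3 - 783 = 0, i.e. α is a root of g(x) = (x - 18)^3 - 783 = x^3 - 54x^2 + 972x - 6615. Since g(x) = h(x - 18) where h(x) = x^3 - 783, and h is irreducible over Q (because 783 is not a perfect cube, so h has no rational root, and a monic cubic with no rational root is irreducible), g is also irreducible (irreducibility is preserved under the substitution x → x - 18). Hence m_α(x) = x^3 - 54x^2 + 972x - 6615.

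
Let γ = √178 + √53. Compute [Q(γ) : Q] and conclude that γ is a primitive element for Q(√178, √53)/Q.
[Q(γ) : Q] = 4 (equivalently, Q(γ) = Q(√178, √53))

Obviously Q(γ) ⊆ Q(√178, √53), and [Q(√178, √53):Q] = 4 (since 178, 53 are distinct squarefree integers > 1 with 9434 not a perfect square). To show equality we compute the minimal polynomial of γ. From γ = √178 + √53: γ^2 = 178 + 2√(9434) + 53 = 231 + 2√(9434), so γ^2 - 231 = 2√(9434); squaring, (γ^2 - 231)^2 = 4·9434, i.e. γ^4 - 462γ^2 + 53361 - 37736 = 0, i.e. γ^4 - 462γ^2 + 15625 = 0. So γ is a root of x^4 - 462x^2 + 15625. This polynomial is irreducible over Q: it has no rational root (each ±√178 ± √53 is irrational), and any factorization into two quadratics over Q would force √(9434) ∈ Q (pairing opposite roots) or √178, √53 ∈ Q (other pairings), all impossible. Hence [Q(γ):Q] = 4 = [Q(√178, √53):Q], so Q(γ) = Q(√178, √53).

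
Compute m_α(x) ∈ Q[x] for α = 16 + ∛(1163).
m_α(x) = x^3 - 48x^2 + 768x - 5259

Set β = α - 16 = ∛(1163), so β^3 = 1163. Then (α - 16)^3 - 1163 = 0, i.e. α is a root of g(x) = (x - 16)^3 - 1163 = x^3 - 48x^2 + 768x - 5259. Since g(x) = h(x - 16) where h(x) = x^3 - 1163, and h is irreducible over Q (because 1163 is not a perfect cube, so h has no rational root, and a monic cubic with no rational root is irreducible), g is also irreducible (irreducibility is preserved under the substitution x → x - 16). Hence m_α(x) = x^3 - 48x^2 + 768x - 5259.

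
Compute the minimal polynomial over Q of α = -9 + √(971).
m_α(x) = x^2 + 18x - 890

From α + 9 = √(971), squaring gives (α + 9)^2 = 971, i.e. α^2 + 18α + 81 = 971, so α^2 + 18α - 890 = 0. The discriminant of x^2 + 18x - 890 is (18)^2 - 4·(-890) = 324 + 3560 = 3884, and 4·(971) is not a perfect square in Q since 971 is squarefree and ≠ 1. Hence x^2 + 18x - 890 is irreducible over Q and is the minimal polynomial of α.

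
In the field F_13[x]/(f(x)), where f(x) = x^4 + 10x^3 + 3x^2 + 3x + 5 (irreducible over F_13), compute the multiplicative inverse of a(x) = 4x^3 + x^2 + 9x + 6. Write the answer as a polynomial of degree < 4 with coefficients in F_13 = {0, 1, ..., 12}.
a(x)^(-1) ≡ 5x^3 + 6x^2 + 11x + 7 (mod f(x))

Since f is irreducible over F_13, F_13[x]/(f) is a field and a(x) ≠ 0 has an inverse. Apply the extended Euclidean algorithm to f(x) and a(x) in F_13[x]: f(x) = (10x)·a(x) + (4x^2 + 8x + 5);  a(x) = (x + 8)·(4x^2 + 8x + 5) + (5x + 5);  (4x^2 + 8x + 5) = (6x + 6)·(5x + 5) + (1). The last nonzero remainder is the constant 1 = gcd(f, a) in F_13. Back-substituting through the division chain expresses 1 = s(x)·a(x) + t(x)·f(x) with s(x) ≡ 5x^3 + 6x^2 + 11x + 7 (mod f), so a(x)^(-1) ≡ s(x) = 5x^3 + 6x^2 + 11x + 7 (mod f). Check: (4x^3 + x^2 + 9x + 6)·(5x^3 + 6x^2 + 11x + 7) = 7x^6 + 3x^5 + 4x^4 + 6x^3 + 12x^2 + 12x + 3 ≡ 1 (mod x^4 + 10x^3 + 3x^2 + 3x + 5).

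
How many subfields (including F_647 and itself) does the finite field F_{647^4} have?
F_{647^4} has 3 subfields

The subfields of F_{p^n} are exactly the fields F_{p^d} for d | n (each is the fixed field of the unique index-d subgroup of Gal(F_{p^n}/F_p) ≅ Z/nZ). The divisors of n = 4 are {1, 2, 4}, giving 3 subfields: F_{647^1}, F_{647^2}, F_{647^4}.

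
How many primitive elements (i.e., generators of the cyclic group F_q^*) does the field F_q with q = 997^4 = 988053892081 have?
There are φ(988053892080) = 259782297600 primitive elements

F_q^* is cyclic of order q - 1 = 988053892080. A cyclic group of order m has exactly φ(m) generators. Here m = 988053892080 = 2^4 · 3 · 5 · 83 · 499 · 99401, so the number of primitive elements is φ(988053892080) = 259782297600.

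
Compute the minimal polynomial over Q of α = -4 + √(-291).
m_α(x) = x^2 + 8x + 307

From α + 4 = √(-291), squaring gives (α + 4)^2 = -291, i.e. α^2 + 8α + 16 = -291, so α^2 + 8α + 307 = 0. The discriminant of x^2 + 8x + 307 is (8)^2 - 4·(307) = 64 - 1228 = -1164, and 4·(-291) is not a perfect square in Q since -291 is squarefree and ≠ 1. Hence x^2 + 8x + 307 is irreducible over Q and is the minimal polynomial of α.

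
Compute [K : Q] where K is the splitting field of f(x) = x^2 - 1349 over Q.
[K : Q] = 2

f(x) = x^2 - 1349 factors as (x - √1349)(x + √1349). The splitting field is K = Q(√1349). Since 1349 is squarefree and > 1, it is not a perfect square, so x^2 - 1349 is irreducible over Q and [Q(√1349) : Q] = 2. Hence [K : Q] = 2.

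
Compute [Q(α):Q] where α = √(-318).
[Q(α):Q] = 2

[Q(α):Q] equals the degree of the minimal polynomial of α. Here α^2 = -318 and x^2 + 318 is irreducible (d = -318 is squarefree, ≠ 1, hence not a square), so deg(m_α) = 2. Thus [Q(α):Q] = 2.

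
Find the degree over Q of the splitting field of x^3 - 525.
[K : Q] = 6

The roots of x^3 - 525 are ∛525, ω∛525, ω^2∛525 where ω = e^(2πi/3) is a primitive cube root of unity, so K = Q(∛525, ω). Now [Q(∛525):Q] = 3 (since 525 is not a perfect cube, x^3 - 525 is irreducible) and [Q(ω):Q] = 2. Both 2 and 3 divide [K:Q], and [K:Q] ≤ 3·2 = 6, so [K:Q] = 6. (Equivalently: Q(∛525) ⊂ R but ω ∉ R, so [K : Q(∛525)] = 2.)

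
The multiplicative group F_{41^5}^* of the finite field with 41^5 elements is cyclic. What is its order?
|F_{41^5}^*| = 115856200

F_{41^5} has 41^5 = 115856201 elements; its multiplicative group consists of all nonzero elements, so |F_{41^5}^*| = 115856201 - 1 = 115856200. (It is cyclic since any finite subgroup of the multiplicative group of a field is cyclic.)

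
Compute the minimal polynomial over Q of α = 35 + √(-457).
m_α(x) = x^2 - 70x + 1682

From α - 35 = √(-457), squaring gives (α - 35)^2 = -457, i.e. α^2 - 70α + 1225 = -457, so α^2 - 70α + 1682 = 0. The discriminant of x^2 - 70x + 1682 is (-70)^2 - 4·(1682) = 4900 - 6728 = -1828, and 4·(-457) is not a perfect square in Q since -457 is squarefree and ≠ 1. Hence x^2 - 70x + 1682 is irreducible over Q and is the minimal polynomial of α.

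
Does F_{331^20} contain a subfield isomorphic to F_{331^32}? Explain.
No: F_{331^32} is not a subfield of F_{331^20}

F_{p^m} embeds in F_{p^n} iff m | n. Here 32 ∤ 20 (since 20 = 0·32 + 20 with remainder 20 ≠ 0), so F_{331^32} is not a subfield of F_{331^20}. Equivalently: if it were, the tower law would give 32 = [F_{331^32}:F_331] dividing [F_{331^20}:F_331] = 20, contradiction.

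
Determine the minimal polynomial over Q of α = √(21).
m_α(x) = x^2 - 21

α satisfies α^2 - 21 = 0, so x^2 - 21 annihilates α. Since d = 21 is squarefree and ≠ 1, it is not a perfect square in Q, so x^2 - 21 has no rational root and is therefore irreducible over Q (a degree-2 polynomial over a field is irreducible iff it has no root). Hence m_α(x) = x^2 - 21.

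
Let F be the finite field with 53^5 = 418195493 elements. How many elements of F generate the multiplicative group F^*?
There are φ(418195492) = 174096000 primitive elements

F_q^* is cyclic of order q - 1 = 418195492. A cyclic group of order m has exactly φ(m) generators. Here m = 418195492 = 2^2 · 11 · 13 · 131 · 5581, so the number of primitive elements is φ(418195492) = 174096000.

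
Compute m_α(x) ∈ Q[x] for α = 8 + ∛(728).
m_α(x) = x^3 - 24x^2 + 192x - 1240

Set β = α - 8 = ∛(728), so β^3 = 728. Then (α - 8)^3 - 728 = 0, i.e. α is a root of g(x) = (x - 8)^3 - 728 = x^3 - 24x^2 + 192x - 1240. Since g(x) = h(x - 8) where h(x) = x^3 - 728, and h is irreducible over Q (because 728 is not a perfect cube, so h has no rational root, and a monic cubic with no rational root is irreducible), g is also irreducible (irreducibility is preserved under the substitution x → x - 8). Hence m_α(x) = x^3 - 24x^2 + 192x - 1240.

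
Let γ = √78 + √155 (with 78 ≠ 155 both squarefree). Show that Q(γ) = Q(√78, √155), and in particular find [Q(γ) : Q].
[Q(γ) : Q] = 4 (equivalently, Q(γ) = Q(√78, √155))

Obviously Q(γ) ⊆ Q(√78, √155), and [Q(√78, √155):Q] = 4 (since 78, 155 are distinct squarefree integers > 1 with 12090 not a perfect square). To show equality we compute the minimal polynomial of γ. From γ = √78 + √155: γ^2 = 78 + 2√(12090) + 155 = 233 + 2√(12090), so γ^2 - 233 = 2√(12090); squaring, (γ^2 - 233)^2 = 4·12090, i.e. γ^4 - 466γ^2 + 54289 - 48360 = 0, i.e. γ^4 - 466γ^2 + 5929 = 0. So γ is a root of x^4 - 466x^2 + 5929. This polynomial is irreducible over Q: it has no rational root (each ±√78 ± √155 is irrational), and any factorization into two quadratics over Q would force √(12090) ∈ Q (pairing opposite roots) or √78, √155 ∈ Q (other pairings), all impossible. Hence [Q(γ):Q] = 4 = [Q(√78, √155):Q], so Q(γ) = Q(√78, √155).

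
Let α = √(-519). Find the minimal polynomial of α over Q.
m_α(x) = x^2 + 519

α satisfies α^2 + 519 = 0, so x^2 + 519 annihilates α. Since d = -519 is squarefree and ≠ 1, it is not a perfect square in Q, so x^2 + 519 has no rational root and is therefore irreducible over Q (a degree-2 polynomial over a field is irreducible iff it has no root). Hence m_α(x) = x^2 + 519.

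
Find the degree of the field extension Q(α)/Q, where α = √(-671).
[Q(α):Q] = 2

[Q(α):Q] equals the degree of the minimal polynomial of α. Here α^2 = -671 and x^2 + 671 is irreducible (d = -671 is squarefree, ≠ 1, hence not a square), so deg(m_α) = 2. Thus [Q(α):Q] = 2.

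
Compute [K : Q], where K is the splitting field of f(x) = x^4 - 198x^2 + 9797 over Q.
[K : Q] = 4

Solving the quadratic in x^2: x^2 = (198 ± √(198^2 - 4·9797))/2 = (198 ± √16)/2 = (198 ± 4)/2, giving x^2 = 101 or x^2 = 97. So f(x) = (x^2 - 101)(x^2 - 97) and the roots of f are ±√101, ±√97. Hence the splitting field is K = Q(√101, √97). Since 101 and 97 are distinct squarefree integers > 1, their product 9797 is not a perfect square, so √97 ∉ Q(√101). By the tower law [K:Q] = [Q(√101,√97):Q(√101)] · [Q(√101):Q] = 2 · 2 = 4.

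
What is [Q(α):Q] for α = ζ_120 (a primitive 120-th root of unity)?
[Q(α):Q] = 32

The minimal polynomial of ζ_120 over Q is the 120-th cyclotomic polynomial Φ_120(x), which is irreducible over Q and has degree φ(120) = 32. Hence [Q(α):Q] = φ(120) = 32.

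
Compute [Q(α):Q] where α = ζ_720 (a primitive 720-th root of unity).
[Q(α):Q] = 192

The minimal polynomial of ζ_720 over Q is the 720-th cyclotomic polynomial Φ_720(x), which is irreducible over Q and has degree φ(720) = 192. Hence [Q(α):Q] = φ(720) = 192.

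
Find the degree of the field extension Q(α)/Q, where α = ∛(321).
[Q(α):Q] = 3

The minimal polynomial of α is x^3 - 321, irreducible over Q since 321 is not a perfect cube (so x^3 - 321 has no rational root). Hence [Q(α):Q] = deg(m_α) = 3.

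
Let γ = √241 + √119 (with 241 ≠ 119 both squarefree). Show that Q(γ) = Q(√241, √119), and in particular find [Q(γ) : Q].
[Q(γ) : Q] = 4 (equivalently, Q(γ) = Q(√241, √119))

Obviously Q(γ) ⊆ Q(√241, √119), and [Q(√241, √119):Q] = 4 (since 241, 119 are distinct squarefree integers > 1 with 28679 not a perfect square). To show equality we compute the minimal polynomial of γ. From γ = √241 + √119: γ^2 = 241 + 2√(28679) + 119 = 360 + 2√(28679), so γ^2 - 360 = 2√(28679); squaring, (γ^2 - 360)^2 = 4·28679, i.e. γ^4 - 720γ^2 + 129600 - 114716 = 0, i.e. γ^4 - 720γ^2 + 14884 = 0. So γ is a root of x^4 - 720x^2 + 14884. This polynomial is irreducible over Q: it has no rational root (each ±√241 ± √119 is irrational), and any factorization into two quadratics over Q would force √(28679) ∈ Q (pairing opposite roots) or √241, √119 ∈ Q (other pairings), all impossible. Hence [Q(γ):Q] = 4 = [Q(√241, √119):Q], so Q(γ) = Q(√241, √119).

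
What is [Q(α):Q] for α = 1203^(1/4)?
[Q(α):Q] = 4

α is a root of x^4 - 1203. By Eisenstein's criterion at the prime p = 3 (which divides the constant term 1203 but p^2 = 9 does not, since 1203 is squarefree), x^4 - 1203 is irreducible over Q. Hence [Q(α):Q] = 4.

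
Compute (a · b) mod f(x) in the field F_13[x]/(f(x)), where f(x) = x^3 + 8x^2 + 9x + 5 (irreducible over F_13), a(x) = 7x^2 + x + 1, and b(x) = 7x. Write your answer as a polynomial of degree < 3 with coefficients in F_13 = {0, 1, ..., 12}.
a · b ≡ 5x^2 + 8x + 2 (mod f(x))

Multiply in F_13[x]: a(x)·b(x) = (7x^2 + x + 1)·(7x) = 10x^3 + 7x^2 + 7x. This has degree ≥ 3, so divide by f(x) over F_13: 10x^3 + 7x^2 + 7x = (10)·(x^3 + 8x^2 + 9x + 5) + (5x^2 + 8x + 2). Hence a·b ≡ 5x^2 + 8x + 2 (mod f). (F_13[x]/(f) is a field with 13^3 = 2197 elements since f is irreducible of degree 3.)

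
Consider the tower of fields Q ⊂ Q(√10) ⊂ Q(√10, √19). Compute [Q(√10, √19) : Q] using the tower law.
[Q(√10, √19) : Q] = 4

[Q(√10):Q] = 2 (min poly x^2 - 10, irreducible since 10 is squarefree > 1). For the top step, suppose √19 ∈ Q(√10), say √19 = c + d√10 with c, d ∈ Q. Squaring: 19 = c^2 + 10d^2 + 2cd√10. Since √10 ∉ Q this forces 2cd = 0. If d = 0 then √19 = c ∈ Q, contradicting 19 squarefree > 1. If c = 0 then 19 = 10d^2, so 10·19 = (10d)^2 is a perfect square in Q — but 10·19 = 190 is not a perfect square (since 10 and 19 are distinct squarefree integers). Contradiction. Hence √19 ∉ Q(√10), so x^2 - 19 stays irreducible over Q(√10) and [Q(√10, √19) : Q(√10)] = 2. By the tower law, [Q(√10, √19) : Q] = 2 · 2 = 4.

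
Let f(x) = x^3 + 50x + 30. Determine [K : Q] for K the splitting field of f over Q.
[K : Q] = 6

By the rational root test, any rational root of the monic integer polynomial f(x) = x^3 + 50x + 30 must be an integer dividing the constant term 30, i.e. one of ±{1, 2, 3, 5, 6, 10, 15, 30}. Evaluating: f(1) = 81, f(-1) = -21, f(2) = 138, f(-2) = -78, f(3) = 207, f(-3) = -147, f(5) = 405, f(-5) = -345, f(6) = 546, f(-6) = -486, f(10) = 1530, f(-10) = -1470, f(15) = 4155, f(-15) = -4095, f(30) = 28530, f(-30) = -28470; none is 0, so f has no rational root and is therefore irreducible over Q (a cubic with no linear factor over a field is irreducible). For an irreducible cubic, the Galois group is A_3 or S_3 according as the discriminant disc(f) = -4a^3 - 27b^2 = -4·(50)^3 - 27·(30)^2 = -524300 is or is not a square in Q. Here disc(f) = -524300 is not a perfect square in Q, so the Galois group of f over Q is not contained in A_3 and must be all of S_3. The splitting field has degree |S_3| = 6 over Q, so [K : Q] = 6.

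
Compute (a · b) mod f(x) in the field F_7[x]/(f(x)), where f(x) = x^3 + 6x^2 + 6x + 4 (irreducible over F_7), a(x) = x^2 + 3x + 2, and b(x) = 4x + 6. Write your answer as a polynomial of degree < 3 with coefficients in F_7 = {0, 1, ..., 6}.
a · b ≡ x^2 + 2x + 3 (mod f(x))

Multiply in F_7[x]: a(x)·b(x) = (x^2 + 3x + 2)·(4x + 6) = 4x^3 + 4x^2 + 5x + 5. This has degree ≥ 3, so divide by f(x) over F_7: 4x^3 + 4x^2 + 5x + 5 = (4)·(x^3 + 6x^2 + 6x + 4) + (x^2 + 2x + 3). Hence a·b ≡ x^2 + 2x + 3 (mod f). (F_7[x]/(f) is a field with 7^3 = 343 elements since f is irreducible of degree 3.)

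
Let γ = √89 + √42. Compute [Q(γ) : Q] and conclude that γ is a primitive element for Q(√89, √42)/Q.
[Q(γ) : Q] = 4 (equivalently, Q(γ) = Q(√89, √42))

Obviously Q(γ) ⊆ Q(√89, √42), and [Q(√89, √42):Q] = 4 (since 89, 42 are distinct squarefree integers > 1 with 3738 not a perfect square). To show equality we compute the minimal polynomial of γ. From γ = √89 + √42: γ^2 = 89 + 2√(3738) + 42 = 131 + 2√(3738), so γ^2 - 131 = 2√(3738); squaring, (γ^2 - 131)^2 = 4·3738, i.e. γ^4 - 262γ^2 + 17161 - 14952 = 0, i.e. γ^4 - 262γ^2 + 2209 = 0. So γ is a root of x^4 - 262x^2 + 2209. This polynomial is irreducible over Q: it has no rational root (each ±√89 ± √42 is irrational), and any factorization into two quadratics over Q would force √(3738) ∈ Q (pairing opposite roots) or √89, √42 ∈ Q (other pairings), all impossible. Hence [Q(γ):Q] = 4 = [Q(√89, √42):Q], so Q(γ) = Q(√89, √42).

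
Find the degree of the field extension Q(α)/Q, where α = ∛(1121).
[Q(α):Q] = 3

The minimal polynomial of α is x^3 - 1121, irreducible over Q since 1121 is not a perfect cube (so x^3 - 1121 has no rational root). Hence [Q(α):Q] = deg(m_α) = 3.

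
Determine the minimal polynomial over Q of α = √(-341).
m_α(x) = x^2 + 341

α satisfies α^2 + 341 = 0, so x^2 + 341 annihilates α. Since d = -341 is squarefree and ≠ 1, it is not a perfect square in Q, so x^2 + 341 has no rational root and is therefore irreducible over Q (a degree-2 polynomial over a field is irreducible iff it has no root). Hence m_α(x) = x^2 + 341.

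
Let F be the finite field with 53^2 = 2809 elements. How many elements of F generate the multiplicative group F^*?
There are φ(2808) = 864 primitive elements

F_q^* is cyclic of order q - 1 = 2808. A cyclic group of order m has exactly φ(m) generators. Here m = 2808 = 2^3 · 3^3 · 13, so the number of primitive elements is φ(2808) = 864.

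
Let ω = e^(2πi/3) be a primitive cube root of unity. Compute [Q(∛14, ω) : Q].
[Q(∛14, ω) : Q] = 6

[Q(∛14):Q] = 3 (min poly x^3 - 14, irreducible since 14 is not a perfect cube). [Q(ω):Q] = 2 (min poly x^2 + x + 1). Since Q(∛14) ⊂ R and ω ∉ R, we have ω ∉ Q(∛14), so x^2 + x + 1 remains irreducible over Q(∛14) and [Q(∛14, ω) : Q(∛14)] = 2. By the tower law, [Q(∛14, ω) : Q] = 3 · 2 = 6. (In fact Q(∛14, ω) is the splitting field of x^3 - 14 over Q.)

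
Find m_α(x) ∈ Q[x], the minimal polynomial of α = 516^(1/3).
m_α(x) = x^3 - 516

α satisfies α^3 = 516, so x^3 - 516 annihilates α. By the rational root test, a rational root p/q (in lowest terms) of x^3 - 516 would satisfy p^3 = 516 q^3, forcing q = 1 and p^3 = 516; but 516 is not a perfect cube, contradiction. A monic cubic over Q with no rational root is irreducible (any nontrivial factorization would include a linear factor). Hence x^3 - 516 is the minimal polynomial of α, and in particular [Q(α):Q] = 3.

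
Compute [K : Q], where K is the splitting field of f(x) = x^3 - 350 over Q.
[K : Q] = 6

The roots of x^3 - 350 are ∛350, ω∛350, ω^2∛350 where ω = e^(2πi/3) is a primitive cube root of unity, so K = Q(∛350, ω). Now [Q(∛350):Q] = 3 (since 350 is not a perfect cube, x^3 - 350 is irreducible) and [Q(ω):Q] = 2. Both 2 and 3 divide [K:Q], and [K:Q] ≤ 3·2 = 6, so [K:Q] = 6. (Equivalently: Q(∛350) ⊂ R but ω ∉ R, so [K : Q(∛350)] = 2.)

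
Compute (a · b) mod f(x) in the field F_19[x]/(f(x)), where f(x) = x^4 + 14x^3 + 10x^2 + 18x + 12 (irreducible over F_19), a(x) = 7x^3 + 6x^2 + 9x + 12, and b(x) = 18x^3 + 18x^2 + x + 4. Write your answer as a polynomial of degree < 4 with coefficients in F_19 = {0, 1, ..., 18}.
a · b ≡ 14x^3 + 13x^2 + 9x + 18 (mod f(x))

Multiply in F_19[x]: a(x)·b(x) = (7x^3 + 6x^2 + 9x + 12)·(18x^3 + 18x^2 + x + 4) = 12x^6 + 6x^5 + 11x^4 + 13x^3 + 2x^2 + 10x + 10. This has degree ≥ 4, so divide by f(x) over F_19: 12x^6 + 6x^5 + 11x^4 + 13x^3 + 2x^2 + 10x + 10 = (12x^2 + 9x + 12)·(x^4 + 14x^3 + 10x^2 + 18x + 12) + (14x^3 + 13x^2 + 9x + 18). Hence a·b ≡ 14x^3 + 13x^2 + 9x + 18 (mod f). (F_19[x]/(f) is a field with 19^4 = 130321 elements since f is irreducible of degree 4.)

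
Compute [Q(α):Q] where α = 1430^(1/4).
[Q(α):Q] = 4

α is a root of x^4 - 1430. By Eisenstein's criterion at the prime p = 2 (which divides the constant term 1430 but p^2 = 4 does not, since 1430 is squarefree), x^4 - 1430 is irreducible over Q. Hence [Q(α):Q] = 4.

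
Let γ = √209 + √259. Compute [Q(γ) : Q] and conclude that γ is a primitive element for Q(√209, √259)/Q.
[Q(γ) : Q] = 4 (equivalently, Q(γ) = Q(√209, √259))

Obviously Q(γ) ⊆ Q(√209, √259), and [Q(√209, √259):Q] = 4 (since 209, 259 are distinct squarefree integers > 1 with 54131 not a perfect square). To show equality we compute the minimal polynomial of γ. From γ = √209 + √259: γ^2 = 209 + 2√(54131) + 259 = 468 + 2√(54131), so γ^2 - 468 = 2√(54131); squaring, (γ^2 - 468)^2 = 4·54131, i.e. γ^4 - 936γ^2 + 219024 - 216524 = 0, i.e. γ^4 - 936γ^2 + 2500 = 0. So γ is a root of x^4 - 936x^2 + 2500. This polynomial is irreducible over Q: it has no rational root (each ±√209 ± √259 is irrational), and any factorization into two quadratics over Q would force √(54131) ∈ Q (pairing opposite roots) or √209, √259 ∈ Q (other pairings), all impossible. Hence [Q(γ):Q] = 4 = [Q(√209, √259):Q], so Q(γ) = Q(√209, √259).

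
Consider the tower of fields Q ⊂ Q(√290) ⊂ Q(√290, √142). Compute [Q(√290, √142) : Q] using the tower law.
[Q(√290, √142) : Q] = 4

[Q(√290):Q] = 2 (min poly x^2 - 290, irreducible since 290 is squarefree > 1). For the top step, suppose √142 ∈ Q(√290), say √142 = c + d√290 with c, d ∈ Q. Squaring: 142 = c^2 + 290d^2 + 2cd√290. Since √290 ∉ Q this forces 2cd = 0. If d = 0 then √142 = c ∈ Q, contradicting 142 squarefree > 1. If c = 0 then 142 = 290d^2, so 290·142 = (290d)^2 is a perfect square in Q — but 290·142 = 41180 is not a perfect square (since 290 and 142 are distinct squarefree integers). Contradiction. Hence √142 ∉ Q(√290), so x^2 - 142 stays irreducible over Q(√290) and [Q(√290, √142) : Q(√290)] = 2. By the tower law, [Q(√290, √142) : Q] = 2 · 2 = 4.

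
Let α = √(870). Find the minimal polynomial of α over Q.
m_α(x) = x^2 - 870

α satisfies α^2 - 870 = 0, so x^2 - 870 annihilates α. Since d = 870 is squarefree and ≠ 1, it is not a perfect square in Q, so x^2 - 870 has no rational root and is therefore irreducible over Q (a degree-2 polynomial over a field is irreducible iff it has no root). Hence m_α(x) = x^2 - 870.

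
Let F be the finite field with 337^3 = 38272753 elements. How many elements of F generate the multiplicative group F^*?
There are φ(38272752) = 10668672 primitive elements

F_q^* is cyclic of order q - 1 = 38272752. A cyclic group of order m has exactly φ(m) generators. Here m = 38272752 = 2^4 · 3^2 · 7 · 43 · 883, so the number of primitive elements is φ(38272752) = 10668672.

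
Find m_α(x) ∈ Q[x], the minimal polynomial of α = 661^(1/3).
m_α(x) = x^3 - 661

α satisfies α^3 = 661, so x^3 - 661 annihilates α. By the rational root test, a rational root p/q (in lowest terms) of x^3 - 661 would satisfy p^3 = 661 q^3, forcing q = 1 and p^3 = 661; but 661 is not a perfect cube, contradiction. A monic cubic over Q with no rational root is irreducible (any nontrivial factorization would include a linear factor). Hence x^3 - 661 is the minimal polynomial of α, and in particular [Q(α):Q] = 3.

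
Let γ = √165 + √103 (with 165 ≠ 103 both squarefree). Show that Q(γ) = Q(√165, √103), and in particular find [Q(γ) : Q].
[Q(γ) : Q] = 4 (equivalently, Q(γ) = Q(√165, √103))

Obviously Q(γ) ⊆ Q(√165, √103), and [Q(√165, √103):Q] = 4 (since 165, 103 are distinct squarefree integers > 1 with 16995 not a perfect square). To show equality we compute the minimal polynomial of γ. From γ = √165 + √103: γ^2 = 165 + 2√(16995) + 103 = 268 + 2√(16995), so γ^2 - 268 = 2√(16995); squaring, (γ^2 - 268)^2 = 4·16995, i.e. γ^4 - 536γ^2 + 71824 - 67980 = 0, i.e. γ^4 - 536γ^2 + 3844 = 0. So γ is a root of x^4 - 536x^2 + 3844. This polynomial is irreducible over Q: it has no rational root (each ±√165 ± √103 is irrational), and any factorization into two quadratics over Q would force √(16995) ∈ Q (pairing opposite roots) or √165, √103 ∈ Q (other pairings), all impossible. Hence [Q(γ):Q] = 4 = [Q(√165, √103):Q], so Q(γ) = Q(√165, √103).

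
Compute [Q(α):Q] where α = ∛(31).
[Q(α):Q] = 3

The minimal polynomial of α is x^3 - 31, irreducible over Q since 31 is not a perfect cube (so x^3 - 31 has no rational root). Hence [Q(α):Q] = deg(m_α) = 3.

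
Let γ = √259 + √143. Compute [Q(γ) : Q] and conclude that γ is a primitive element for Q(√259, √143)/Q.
[Q(γ) : Q] = 4 (equivalently, Q(γ) = Q(√259, √143))

Obviously Q(γ) ⊆ Q(√259, √143), and [Q(√259, √143):Q] = 4 (since 259, 143 are distinct squarefree integers > 1 with 37037 not a perfect square). To show equality we compute the minimal polynomial of γ. From γ = √259 + √143: γ^2 = 259 + 2√(37037) + 143 = 402 + 2√(37037), so γ^2 - 402 = 2√(37037); squaring, (γ^2 - 402)^2 = 4·37037, i.e. γ^4 - 804γ^2 + 161604 - 148148 = 0, i.e. γ^4 - 804γ^2 + 13456 = 0. So γ is a root of x^4 - 804x^2 + 13456. This polynomial is irreducible over Q: it has no rational root (each ±√259 ± √143 is irrational), and any factorization into two quadratics over Q would force √(37037) ∈ Q (pairing opposite roots) or √259, √143 ∈ Q (other pairings), all impossible. Hence [Q(γ):Q] = 4 = [Q(√259, √143):Q], so Q(γ) = Q(√259, √143).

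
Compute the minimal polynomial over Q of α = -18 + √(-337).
m_α(x) = x^2 + 36x + 661

From α + 18 = √(-337), squaring gives (α + 18)^2 = -337, i.e. α^2 + 36α + 324 = -337, so α^2 + 36α + 661 = 0. The discriminant of x^2 + 36x + 661 is (36)^2 - 4·(661) = 1296 - 2644 = -1348, and 4·(-337) is not a perfect square in Q since -337 is squarefree and ≠ 1. Hence x^2 + 36x + 661 is irreducible over Q and is the minimal polynomial of α.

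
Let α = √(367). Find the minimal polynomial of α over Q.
m_α(x) = x^2 - 367

α satisfies α^2 - 367 = 0, so x^2 - 367 annihilates α. Since d = 367 is squarefree and ≠ 1, it is not a perfect square in Q, so x^2 - 367 has no rational root and is therefore irreducible over Q (a degree-2 polynomial over a field is irreducible iff it has no root). Hence m_α(x) = x^2 - 367.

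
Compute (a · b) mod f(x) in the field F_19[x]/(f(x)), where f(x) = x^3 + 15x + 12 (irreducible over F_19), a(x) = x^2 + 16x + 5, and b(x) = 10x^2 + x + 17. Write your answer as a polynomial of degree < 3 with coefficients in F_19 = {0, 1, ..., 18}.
a · b ≡ 9x^2 + 3x + 15 (mod f(x))

Multiply in F_19[x]: a(x)·b(x) = (x^2 + 16x + 5)·(10x^2 + x + 17) = 10x^4 + 9x^3 + 7x^2 + 11x + 9. This has degree ≥ 3, so divide by f(x) over F_19: 10x^4 + 9x^3 + 7x^2 + 11x + 9 = (10x + 9)·(x^3 + 15x + 12) + (9x^2 + 3x + 15). Hence a·b ≡ 9x^2 + 3x + 15 (mod f). (F_19[x]/(f) is a field with 19^3 = 6859 elements since f is irreducible of degree 3.)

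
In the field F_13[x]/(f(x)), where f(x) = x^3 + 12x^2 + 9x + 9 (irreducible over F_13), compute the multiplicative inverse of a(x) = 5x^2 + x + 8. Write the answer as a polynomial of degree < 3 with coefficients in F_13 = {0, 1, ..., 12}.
a(x)^(-1) ≡ 11x^2 + 2x + 6 (mod f(x))

Since f is irreducible over F_13, F_13[x]/(f) is a field and a(x) ≠ 0 has an inverse. Apply the extended Euclidean algorithm to f(x) and a(x) in F_13[x]: f(x) = (8x + 6)·a(x) + (4x);  a(x) = (11x + 10)·(4x) + (8). The last nonzero remainder is the constant 8 = gcd(f, a) in F_13. Back-substituting through the division chain expresses 8 = s(x)·a(x) + t(x)·f(x) with s(x) ≡ 10x^2 + 3x + 9 (mod f), so (10x^2 + 3x + 9)·a(x) ≡ 8 (mod f). Multiplying by 8^(-1) ≡ 5 in F_13 gives a(x)^(-1) ≡ 5·(10x^2 + 3x + 9) ≡ 11x^2 + 2x + 6 (mod f). Check: (5x^2 + x + 8)·(11x^2 + 2x + 6) = 3x^4 + 8x^3 + 3x^2 + 9x + 9 ≡ 1 (mod x^3 + 12x^2 + 9x + 9).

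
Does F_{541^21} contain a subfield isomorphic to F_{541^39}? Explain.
No: F_{541^39} is not a subfield of F_{541^21}

F_{p^m} embeds in F_{p^n} iff m | n. Here 39 ∤ 21 (since 21 = 0·39 + 21 with remainder 21 ≠ 0), so F_{541^39} is not a subfield of F_{541^21}. Equivalently: if it were, the tower law would give 39 = [F_{541^39}:F_541] dividing [F_{541^21}:F_541] = 21, contradiction.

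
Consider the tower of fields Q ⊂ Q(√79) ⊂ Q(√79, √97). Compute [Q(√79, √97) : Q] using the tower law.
[Q(√79, √97) : Q] = 4

[Q(√79):Q] = 2 (min poly x^2 - 79, irreducible since 79 is squarefree > 1). For the top step, suppose √97 ∈ Q(√79), say √97 = c + d√79 with c, d ∈ Q. Squaring: 97 = c^2 + 79d^2 + 2cd√79. Since √79 ∉ Q this forces 2cd = 0. If d = 0 then √97 = c ∈ Q, contradicting 97 squarefree > 1. If c = 0 then 97 = 79d^2, so 79·97 = (79d)^2 is a perfect square in Q — but 79·97 = 7663 is not a perfect square (since 79 and 97 are distinct squarefree integers). Contradiction. Hence √97 ∉ Q(√79), so x^2 - 97 stays irreducible over Q(√79) and [Q(√79, √97) : Q(√79)] = 2. By the tower law, [Q(√79, √97) : Q] = 2 · 2 = 4.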